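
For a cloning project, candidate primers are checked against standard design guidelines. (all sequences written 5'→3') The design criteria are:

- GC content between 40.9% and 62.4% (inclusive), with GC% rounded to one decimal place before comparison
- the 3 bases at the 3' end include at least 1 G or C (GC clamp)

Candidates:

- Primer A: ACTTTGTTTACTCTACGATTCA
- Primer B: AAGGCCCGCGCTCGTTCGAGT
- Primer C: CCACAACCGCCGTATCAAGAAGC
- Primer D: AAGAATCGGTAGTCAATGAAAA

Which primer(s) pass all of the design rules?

Primer A (22 nt, A=5 T=10 G=2 C=5): GC 7/22 = 31.8%, outside 40.9–62.4% ✗; 3' end TCA has 1 G/C ✓ — fails.
Primer B (21 nt, A=3 T=4 G=7 C=7): GC 14/21 = 66.7%, outside 40.9–62.4% ✗; 3' end AGT has 1 G/C ✓ — fails.
Primer C (23 nt, A=8 T=2 G=4 C=9): GC 13/23 = 56.5% ✓; 3' end AGC has 2 G/C ✓ — passes.
Primer D (22 nt, A=11 T=4 G=5 C=2): GC 7/22 = 31.8%, outside 40.9–62.4% ✗; 3' end AAA has 0 G/C, need ≥1 ✗ — fails.

Primer C only.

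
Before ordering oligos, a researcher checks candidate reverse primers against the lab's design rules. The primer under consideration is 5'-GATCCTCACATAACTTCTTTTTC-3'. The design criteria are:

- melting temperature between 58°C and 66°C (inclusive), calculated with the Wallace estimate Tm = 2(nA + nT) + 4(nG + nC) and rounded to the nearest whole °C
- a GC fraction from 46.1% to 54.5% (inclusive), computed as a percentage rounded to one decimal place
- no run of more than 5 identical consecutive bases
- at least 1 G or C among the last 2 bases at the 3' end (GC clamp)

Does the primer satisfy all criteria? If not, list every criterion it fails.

Base counts: A=5, T=10, G=1, C=7 (length 23).
Tm: Tm = 2·15 + 4·8 = 62°C ✓
GC content: GC 8/23 = 34.8%, outside 46.1–54.5% ✗
homopolymer run: longest run = 5 ✓
GC clamp: 3' end TC has 1 G/C ✓

Fails: GC content.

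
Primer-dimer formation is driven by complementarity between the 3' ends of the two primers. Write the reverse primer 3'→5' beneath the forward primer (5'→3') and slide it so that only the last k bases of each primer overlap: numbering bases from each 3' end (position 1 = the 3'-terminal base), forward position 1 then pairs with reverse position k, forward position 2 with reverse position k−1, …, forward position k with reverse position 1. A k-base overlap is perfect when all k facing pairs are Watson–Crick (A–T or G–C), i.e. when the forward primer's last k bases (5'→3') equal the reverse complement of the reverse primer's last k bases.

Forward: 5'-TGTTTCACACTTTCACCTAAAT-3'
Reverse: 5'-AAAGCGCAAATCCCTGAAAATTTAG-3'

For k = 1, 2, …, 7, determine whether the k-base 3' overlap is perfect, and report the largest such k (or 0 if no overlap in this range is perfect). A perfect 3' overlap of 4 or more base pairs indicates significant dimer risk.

Last 7 bases (5'→3') — forward …CCTAAAT, reverse …AATTTAG.
Reverse complement of the reverse primer's last 7 bases: CTAAATT; its first k bases are the reverse complement of the reverse primer's last k bases, so a perfect k-base overlap needs the forward primer's last k bases to equal them.
Comparing (forward last k vs required): k=1: T vs C ✗; k=2: AT vs CT ✗; k=3: AAT vs CTA ✗; k=4: AAAT vs CTAA ✗; k=5: TAAAT vs CTAAA ✗; k=6: CTAAAT vs CTAAAT ✓; k=7: CCTAAAT vs CTAAATT ✗.
Only k = 6 is perfect, so the longest perfect 3' overlap is 6.

Longest perfect overlap: 6 complementary base pairs; significant dimer risk (threshold 4).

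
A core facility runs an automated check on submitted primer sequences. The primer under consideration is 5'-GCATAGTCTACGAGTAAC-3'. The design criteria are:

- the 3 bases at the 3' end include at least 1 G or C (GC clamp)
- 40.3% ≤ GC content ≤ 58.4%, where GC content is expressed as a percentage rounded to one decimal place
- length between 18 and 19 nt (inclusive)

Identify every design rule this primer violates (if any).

Base counts: A=6, T=4, G=4, C=4 (length 18).
GC clamp: 3' end AAC has 1 G/C ✓
GC content: GC 8/18 = 44.4% ✓
length: length 18 ✓

Meets all criteria.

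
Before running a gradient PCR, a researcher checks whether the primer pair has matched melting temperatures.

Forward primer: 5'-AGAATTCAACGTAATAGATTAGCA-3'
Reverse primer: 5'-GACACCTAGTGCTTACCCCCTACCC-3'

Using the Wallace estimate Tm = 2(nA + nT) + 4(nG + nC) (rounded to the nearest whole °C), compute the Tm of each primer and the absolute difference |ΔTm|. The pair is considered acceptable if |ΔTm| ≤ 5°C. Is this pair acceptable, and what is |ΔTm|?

|ΔTm| = 18°C; the pair is not acceptable.

Forward: A=11 T=6 G=4 C=3 → Tm = 2·17 + 4·7 = 62°C.
Reverse: A=5 T=5 G=3 C=12 → Tm = 2·10 + 4·15 = 80°C.
|ΔTm| = |62 − 80| = 18°C, > 5°C.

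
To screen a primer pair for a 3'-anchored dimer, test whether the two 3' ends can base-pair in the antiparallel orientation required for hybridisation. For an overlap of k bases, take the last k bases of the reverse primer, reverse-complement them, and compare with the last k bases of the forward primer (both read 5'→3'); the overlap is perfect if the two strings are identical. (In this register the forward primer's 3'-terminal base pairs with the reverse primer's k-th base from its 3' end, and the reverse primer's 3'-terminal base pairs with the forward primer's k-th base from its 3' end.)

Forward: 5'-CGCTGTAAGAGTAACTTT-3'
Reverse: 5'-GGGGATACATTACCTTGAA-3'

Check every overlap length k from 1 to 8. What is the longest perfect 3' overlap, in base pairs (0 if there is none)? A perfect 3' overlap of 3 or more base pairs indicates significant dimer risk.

Longest perfect overlap: 2 complementary base pairs; below the dimer-risk threshold (threshold 3).

Last 8 bases (5'→3') — forward …GTAACTTT, reverse …ACCTTGAA.
Reverse complement of the reverse primer's last 8 bases: TTCAAGGT; its first k bases are the reverse complement of the reverse primer's last k bases, so a perfect k-base overlap needs the forward primer's last k bases to equal them.
Comparing (forward last k vs required): k=1: T vs T ✓; k=2: TT vs TT ✓; k=3: TTT vs TTC ✗; k=4: CTTT vs TTCA ✗; k=5: ACTTT vs TTCAA ✗; k=6: AACTTT vs TTCAAG ✗; k=7: TAACTTT vs TTCAAGG ✗; k=8: GTAACTTT vs TTCAAGGT ✗.
Perfect overlaps at k = 1, 2; the largest is 2.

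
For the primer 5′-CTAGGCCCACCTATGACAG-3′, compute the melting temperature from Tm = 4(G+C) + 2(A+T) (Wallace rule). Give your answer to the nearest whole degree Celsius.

60°C

Base counts: A=5, T=3, G=4, C=7 (length 19).
Tm = 2·(5+3) + 4·(4+7) = 2·8 + 4·11 = 16 + 44 = 60°C.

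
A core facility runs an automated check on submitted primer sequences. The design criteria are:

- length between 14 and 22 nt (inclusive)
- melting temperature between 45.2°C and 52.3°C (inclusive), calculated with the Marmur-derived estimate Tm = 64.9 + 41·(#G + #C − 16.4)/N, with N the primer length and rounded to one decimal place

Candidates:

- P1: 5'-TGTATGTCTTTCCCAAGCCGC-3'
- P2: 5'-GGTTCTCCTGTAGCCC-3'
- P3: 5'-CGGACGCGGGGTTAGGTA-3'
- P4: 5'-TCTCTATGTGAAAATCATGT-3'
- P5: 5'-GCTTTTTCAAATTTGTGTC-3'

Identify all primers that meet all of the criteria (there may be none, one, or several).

P2 only.

P1 (21 nt, A=3 T=7 G=4 C=7): length 21 ✓; Tm = 64.9 + 41·(11 − 16.4)/21 = 54.4°C, outside 45.2–52.3°C ✗ — fails.
P2 (16 nt, A=1 T=5 G=4 C=6): length 16 ✓; Tm = 64.9 + 41·(10 − 16.4)/16 = 48.5°C ✓ — passes.
P3 (18 nt, A=3 T=3 G=9 C=3): length 18 ✓; Tm = 64.9 + 41·(12 − 16.4)/18 = 54.9°C, outside 45.2–52.3°C ✗ — fails.
P4 (20 nt, A=6 T=8 G=3 C=3): length 20 ✓; Tm = 64.9 + 41·(6 − 16.4)/20 = 43.6°C, outside 45.2–52.3°C ✗ — fails.
P5 (19 nt, A=3 T=10 G=3 C=3): length 19 ✓; Tm = 64.9 + 41·(6 − 16.4)/19 = 42.5°C, outside 45.2–52.3°C ✗ — fails.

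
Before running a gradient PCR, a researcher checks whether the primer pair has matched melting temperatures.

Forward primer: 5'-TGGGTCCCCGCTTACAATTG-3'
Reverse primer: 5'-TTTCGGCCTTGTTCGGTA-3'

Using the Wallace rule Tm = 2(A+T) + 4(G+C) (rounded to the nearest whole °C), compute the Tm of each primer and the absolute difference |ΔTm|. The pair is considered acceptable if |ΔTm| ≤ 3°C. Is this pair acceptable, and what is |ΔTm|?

Forward: A=3 T=6 G=5 C=6 → Tm = 2·9 + 4·11 = 62°C.
Reverse: A=1 T=8 G=5 C=4 → Tm = 2·9 + 4·9 = 54°C.
|ΔTm| = |62 − 54| = 8°C, > 3°C.

|ΔTm| = 8°C; the pair is not acceptable.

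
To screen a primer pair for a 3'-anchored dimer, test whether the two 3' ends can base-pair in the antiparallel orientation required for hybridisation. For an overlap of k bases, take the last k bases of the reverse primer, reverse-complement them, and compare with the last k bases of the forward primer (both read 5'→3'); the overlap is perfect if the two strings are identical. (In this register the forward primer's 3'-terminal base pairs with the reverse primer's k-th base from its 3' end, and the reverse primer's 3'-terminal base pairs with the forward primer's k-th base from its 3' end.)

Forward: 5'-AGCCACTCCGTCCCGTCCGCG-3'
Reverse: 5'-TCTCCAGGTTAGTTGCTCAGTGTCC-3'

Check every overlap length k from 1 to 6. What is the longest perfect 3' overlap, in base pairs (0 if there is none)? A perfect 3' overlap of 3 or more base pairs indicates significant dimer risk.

Longest perfect overlap: 1 complementary base pair; below the dimer-risk threshold (threshold 3).

Last 6 bases (5'→3') — forward …TCCGCG, reverse …GTGTCC.
Reverse complement of the reverse primer's last 6 bases: GGACAC; its first k bases are the reverse complement of the reverse primer's last k bases, so a perfect k-base overlap needs the forward primer's last k bases to equal them.
Comparing (forward last k vs required): k=1: G vs G ✓; k=2: CG vs GG ✗; k=3: GCG vs GGA ✗; k=4: CGCG vs GGAC ✗; k=5: CCGCG vs GGACA ✗; k=6: TCCGCG vs GGACAC ✗.
Only k = 1 is perfect, so the longest perfect 3' overlap is 1.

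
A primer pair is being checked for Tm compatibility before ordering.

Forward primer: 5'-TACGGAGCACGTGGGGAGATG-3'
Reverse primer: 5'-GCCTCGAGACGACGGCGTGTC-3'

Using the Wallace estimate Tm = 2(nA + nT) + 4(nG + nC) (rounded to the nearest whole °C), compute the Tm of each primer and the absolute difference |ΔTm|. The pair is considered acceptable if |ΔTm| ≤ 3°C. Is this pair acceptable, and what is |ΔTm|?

|ΔTm| = 4°C; the pair is not acceptable.

Forward: A=5 T=3 G=10 C=3 → Tm = 2·8 + 4·13 = 68°C.
Reverse: A=3 T=3 G=8 C=7 → Tm = 2·6 + 4·15 = 72°C.
|ΔTm| = |68 − 72| = 4°C, > 3°C.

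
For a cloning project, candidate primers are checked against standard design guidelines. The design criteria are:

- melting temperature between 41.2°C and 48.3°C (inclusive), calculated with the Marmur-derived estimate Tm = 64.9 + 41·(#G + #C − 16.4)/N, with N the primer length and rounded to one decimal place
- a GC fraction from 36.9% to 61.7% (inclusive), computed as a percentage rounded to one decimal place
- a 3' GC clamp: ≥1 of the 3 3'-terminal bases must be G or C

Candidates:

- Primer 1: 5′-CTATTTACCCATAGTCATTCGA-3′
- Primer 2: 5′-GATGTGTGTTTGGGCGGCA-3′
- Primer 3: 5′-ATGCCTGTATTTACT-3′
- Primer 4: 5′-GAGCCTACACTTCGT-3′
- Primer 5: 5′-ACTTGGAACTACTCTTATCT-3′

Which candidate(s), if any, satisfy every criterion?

Primer 1 (22 nt, A=6 T=8 G=2 C=6): Tm = 64.9 + 41·(8 − 16.4)/22 = 49.2°C, outside 41.2–48.3°C ✗; GC 8/22 = 36.4%, outside 36.9–61.7% ✗; 3' end CGA has 2 G/C ✓ — fails.
Primer 2 (19 nt, A=2 T=6 G=9 C=2): Tm = 64.9 + 41·(11 − 16.4)/19 = 53.2°C, outside 41.2–48.3°C ✗; GC 11/19 = 57.9% ✓; 3' end GCA has 2 G/C ✓ — fails.
Primer 3 (15 nt, A=3 T=7 G=2 C=3): Tm = 64.9 + 41·(5 − 16.4)/15 = 33.7°C, outside 41.2–48.3°C ✗; GC 5/15 = 33.3%, outside 36.9–61.7% ✗; 3' end ACT has 1 G/C ✓ — fails.
Primer 4 (15 nt, A=3 T=4 G=3 C=5): Tm = 64.9 + 41·(8 − 16.4)/15 = 41.9°C ✓; GC 8/15 = 53.3% ✓; 3' end CGT has 2 G/C ✓ — passes.
Primer 5 (20 nt, A=5 T=8 G=2 C=5): Tm = 64.9 + 41·(7 − 16.4)/20 = 45.6°C ✓; GC 7/20 = 35.0%, outside 36.9–61.7% ✗; 3' end TCT has 1 G/C ✓ — fails.

Primer 4 only.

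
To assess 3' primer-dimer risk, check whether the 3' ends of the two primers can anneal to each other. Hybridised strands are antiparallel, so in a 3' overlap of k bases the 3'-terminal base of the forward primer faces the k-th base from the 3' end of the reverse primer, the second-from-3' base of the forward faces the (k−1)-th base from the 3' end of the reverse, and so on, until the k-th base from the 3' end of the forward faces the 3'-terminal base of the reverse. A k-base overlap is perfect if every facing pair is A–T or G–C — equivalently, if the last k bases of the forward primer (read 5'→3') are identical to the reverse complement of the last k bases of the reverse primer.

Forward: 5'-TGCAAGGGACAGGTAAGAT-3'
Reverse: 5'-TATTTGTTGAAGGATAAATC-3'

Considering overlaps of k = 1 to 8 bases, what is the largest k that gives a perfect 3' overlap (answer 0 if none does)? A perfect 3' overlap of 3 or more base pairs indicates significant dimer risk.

Longest perfect overlap: 3 complementary base pairs; significant dimer risk (threshold 3).

Last 8 bases (5'→3') — forward …GGTAAGAT, reverse …GATAAATC.
Reverse complement of the reverse primer's last 8 bases: GATTTATC; its first k bases are the reverse complement of the reverse primer's last k bases, so a perfect k-base overlap needs the forward primer's last k bases to equal them.
Comparing (forward last k vs required): k=1: T vs G ✗; k=2: AT vs GA ✗; k=3: GAT vs GAT ✓; k=4: AGAT vs GATT ✗; k=5: AAGAT vs GATTT ✗; k=6: TAAGAT vs GATTTA ✗; k=7: GTAAGAT vs GATTTAT ✗; k=8: GGTAAGAT vs GATTTATC ✗.
Only k = 3 is perfect, so the longest perfect 3' overlap is 3.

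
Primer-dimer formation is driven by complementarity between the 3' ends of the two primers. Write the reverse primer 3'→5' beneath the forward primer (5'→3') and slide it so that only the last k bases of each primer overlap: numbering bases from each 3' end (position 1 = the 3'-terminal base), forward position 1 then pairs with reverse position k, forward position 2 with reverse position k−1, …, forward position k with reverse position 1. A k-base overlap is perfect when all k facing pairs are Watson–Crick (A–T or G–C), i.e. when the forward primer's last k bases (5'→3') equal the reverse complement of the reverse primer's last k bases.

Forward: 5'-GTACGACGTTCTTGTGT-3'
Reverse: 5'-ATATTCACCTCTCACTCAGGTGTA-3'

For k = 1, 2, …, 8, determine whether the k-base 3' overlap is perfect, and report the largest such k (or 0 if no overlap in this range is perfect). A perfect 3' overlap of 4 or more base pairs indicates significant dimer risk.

Longest perfect overlap: 1 complementary base pair; below the dimer-risk threshold (threshold 4).

Last 8 bases (5'→3') — forward …TCTTGTGT, reverse …CAGGTGTA.
Reverse complement of the reverse primer's last 8 bases: TACACCTG; its first k bases are the reverse complement of the reverse primer's last k bases, so a perfect k-base overlap needs the forward primer's last k bases to equal them.
Comparing (forward last k vs required): k=1: T vs T ✓; k=2: GT vs TA ✗; k=3: TGT vs TAC ✗; k=4: GTGT vs TACA ✗; k=5: TGTGT vs TACAC ✗; k=6: TTGTGT vs TACACC ✗; k=7: CTTGTGT vs TACACCT ✗; k=8: TCTTGTGT vs TACACCTG ✗.
Only k = 1 is perfect, so the longest perfect 3' overlap is 1.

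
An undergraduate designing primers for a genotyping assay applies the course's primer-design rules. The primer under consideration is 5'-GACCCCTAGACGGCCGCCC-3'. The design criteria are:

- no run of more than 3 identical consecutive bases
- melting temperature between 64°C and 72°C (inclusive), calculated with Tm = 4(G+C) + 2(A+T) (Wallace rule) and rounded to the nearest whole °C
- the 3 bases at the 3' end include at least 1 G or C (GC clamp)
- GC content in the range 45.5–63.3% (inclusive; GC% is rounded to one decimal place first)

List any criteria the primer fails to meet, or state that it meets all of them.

Fails: homopolymer run, GC content.

Base counts: A=3, T=1, G=5, C=10 (length 19).
homopolymer run: longest run = 4, exceeds 3 ✗
Tm: Tm = 2·4 + 4·15 = 68°C ✓
GC clamp: 3' end CCC has 3 G/C ✓
GC content: GC 15/19 = 78.9%, outside 45.5–63.3% ✗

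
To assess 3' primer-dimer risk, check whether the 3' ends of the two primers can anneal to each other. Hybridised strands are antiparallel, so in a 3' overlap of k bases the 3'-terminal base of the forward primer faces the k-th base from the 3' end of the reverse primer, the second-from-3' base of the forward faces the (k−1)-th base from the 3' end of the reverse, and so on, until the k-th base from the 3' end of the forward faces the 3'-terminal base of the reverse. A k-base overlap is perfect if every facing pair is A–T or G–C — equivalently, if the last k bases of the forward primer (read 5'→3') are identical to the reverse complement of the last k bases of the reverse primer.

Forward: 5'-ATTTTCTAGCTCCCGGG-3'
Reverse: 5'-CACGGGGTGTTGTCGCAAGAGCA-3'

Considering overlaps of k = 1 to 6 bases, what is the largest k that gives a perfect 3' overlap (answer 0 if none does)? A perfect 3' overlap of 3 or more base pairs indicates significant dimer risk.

Longest perfect overlap: 0 complementary base pairs; below the dimer-risk threshold (threshold 3).

Last 6 bases (5'→3') — forward …CCCGGG, reverse …AGAGCA.
Reverse complement of the reverse primer's last 6 bases: TGCTCT; its first k bases are the reverse complement of the reverse primer's last k bases, so a perfect k-base overlap needs the forward primer's last k bases to equal them.
Comparing (forward last k vs required): k=1: G vs T ✗; k=2: GG vs TG ✗; k=3: GGG vs TGC ✗; k=4: CGGG vs TGCT ✗; k=5: CCGGG vs TGCTC ✗; k=6: CCCGGG vs TGCTCT ✗.
No overlap length from 1 to 6 is perfect, so the longest perfect 3' overlap is 0.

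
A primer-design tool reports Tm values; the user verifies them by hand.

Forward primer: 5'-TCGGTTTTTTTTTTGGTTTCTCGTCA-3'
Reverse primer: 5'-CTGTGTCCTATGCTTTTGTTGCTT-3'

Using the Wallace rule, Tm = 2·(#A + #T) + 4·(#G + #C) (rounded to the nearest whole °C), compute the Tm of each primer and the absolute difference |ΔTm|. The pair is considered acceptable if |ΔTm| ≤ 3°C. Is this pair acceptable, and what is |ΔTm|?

|ΔTm| = 2°C; the pair is acceptable.

Forward: A=1 T=16 G=5 C=4 → Tm = 2·17 + 4·9 = 70°C.
Reverse: A=1 T=13 G=5 C=5 → Tm = 2·14 + 4·10 = 68°C.
|ΔTm| = |70 − 68| = 2°C, ≤ 3°C.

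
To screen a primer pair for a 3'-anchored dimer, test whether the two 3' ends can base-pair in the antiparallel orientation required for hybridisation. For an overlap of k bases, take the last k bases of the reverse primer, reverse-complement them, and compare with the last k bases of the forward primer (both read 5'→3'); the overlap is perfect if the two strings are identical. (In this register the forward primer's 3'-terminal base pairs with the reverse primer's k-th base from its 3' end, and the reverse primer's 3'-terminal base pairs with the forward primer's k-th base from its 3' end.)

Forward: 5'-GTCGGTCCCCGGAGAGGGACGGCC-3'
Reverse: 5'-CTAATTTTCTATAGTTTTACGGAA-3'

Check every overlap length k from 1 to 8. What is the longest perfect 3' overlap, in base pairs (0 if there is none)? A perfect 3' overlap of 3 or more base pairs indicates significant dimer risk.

Longest perfect overlap: 0 complementary base pairs; below the dimer-risk threshold (threshold 3).

Last 8 bases (5'→3') — forward …GGACGGCC, reverse …TTACGGAA.
Reverse complement of the reverse primer's last 8 bases: TTCCGTAA; its first k bases are the reverse complement of the reverse primer's last k bases, so a perfect k-base overlap needs the forward primer's last k bases to equal them.
Comparing (forward last k vs required): k=1: C vs T ✗; k=2: CC vs TT ✗; k=3: GCC vs TTC ✗; k=4: GGCC vs TTCC ✗; k=5: CGGCC vs TTCCG ✗; k=6: ACGGCC vs TTCCGT ✗; k=7: GACGGCC vs TTCCGTA ✗; k=8: GGACGGCC vs TTCCGTAA ✗.
No overlap length from 1 to 8 is perfect, so the longest perfect 3' overlap is 0.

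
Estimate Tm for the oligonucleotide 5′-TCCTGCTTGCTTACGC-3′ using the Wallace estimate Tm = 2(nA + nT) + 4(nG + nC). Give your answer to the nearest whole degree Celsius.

Base counts: A=1, T=6, G=3, C=6 (length 16).
Tm = 2·(1+6) + 4·(3+6) = 2·7 + 4·9 = 14 + 36 = 50°C.

50°C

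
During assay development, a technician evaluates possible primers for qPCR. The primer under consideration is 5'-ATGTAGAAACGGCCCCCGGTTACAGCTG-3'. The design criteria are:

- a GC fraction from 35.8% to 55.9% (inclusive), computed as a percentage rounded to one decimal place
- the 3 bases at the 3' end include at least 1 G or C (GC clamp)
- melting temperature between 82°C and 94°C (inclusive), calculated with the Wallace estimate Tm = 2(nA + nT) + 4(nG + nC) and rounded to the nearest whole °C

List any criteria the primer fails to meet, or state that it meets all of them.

Base counts: A=7, T=5, G=8, C=8 (length 28).
GC content: GC 16/28 = 57.1%, outside 35.8–55.9% ✗
GC clamp: 3' end CTG has 2 G/C ✓
Tm: Tm = 2·12 + 4·16 = 88°C ✓

Fails: GC content.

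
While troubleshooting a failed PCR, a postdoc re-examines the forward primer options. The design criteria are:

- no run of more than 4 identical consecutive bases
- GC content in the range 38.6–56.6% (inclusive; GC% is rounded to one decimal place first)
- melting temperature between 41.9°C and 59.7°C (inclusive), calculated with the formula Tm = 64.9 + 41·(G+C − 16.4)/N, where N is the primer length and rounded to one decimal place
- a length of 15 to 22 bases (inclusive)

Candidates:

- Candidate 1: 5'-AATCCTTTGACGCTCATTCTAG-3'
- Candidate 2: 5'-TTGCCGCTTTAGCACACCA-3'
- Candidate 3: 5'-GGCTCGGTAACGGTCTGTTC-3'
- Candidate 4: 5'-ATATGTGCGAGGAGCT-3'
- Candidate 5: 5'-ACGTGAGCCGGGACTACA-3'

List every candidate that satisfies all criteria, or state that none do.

Candidate 1, Candidate 2 and Candidate 4.

Candidate 1 (22 nt, A=5 T=8 G=3 C=6): longest run = 3 ✓; GC 9/22 = 40.9% ✓; Tm = 64.9 + 41·(9 − 16.4)/22 = 51.1°C ✓; length 22 ✓ — passes.
Candidate 2 (19 nt, A=4 T=5 G=3 C=7): longest run = 3 ✓; GC 10/19 = 52.6% ✓; Tm = 64.9 + 41·(10 − 16.4)/19 = 51.1°C ✓; length 19 ✓ — passes.
Candidate 3 (20 nt, A=2 T=6 G=7 C=5): longest run = 2 ✓; GC 12/20 = 60.0%, outside 38.6–56.6% ✗; Tm = 64.9 + 41·(12 − 16.4)/20 = 55.9°C ✓; length 20 ✓ — fails.
Candidate 4 (16 nt, A=4 T=4 G=6 C=2): longest run = 2 ✓; GC 8/16 = 50.0% ✓; Tm = 64.9 + 41·(8 − 16.4)/16 = 43.4°C ✓; length 16 ✓ — passes.
Candidate 5 (18 nt, A=5 T=2 G=6 C=5): longest run = 3 ✓; GC 11/18 = 61.1%, outside 38.6–56.6% ✗; Tm = 64.9 + 41·(11 − 16.4)/18 = 52.6°C ✓; length 18 ✓ — fails.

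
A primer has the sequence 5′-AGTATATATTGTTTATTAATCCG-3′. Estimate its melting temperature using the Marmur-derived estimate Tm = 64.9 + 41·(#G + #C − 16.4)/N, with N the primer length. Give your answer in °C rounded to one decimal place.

Base counts: A=7, T=11, G=3, C=2; G+C = 5, N = 23.
Tm = 64.9 + 41·(5 − 16.4)/23 = 64.9 + -467.40/23 = 44.6°C.

44.6°C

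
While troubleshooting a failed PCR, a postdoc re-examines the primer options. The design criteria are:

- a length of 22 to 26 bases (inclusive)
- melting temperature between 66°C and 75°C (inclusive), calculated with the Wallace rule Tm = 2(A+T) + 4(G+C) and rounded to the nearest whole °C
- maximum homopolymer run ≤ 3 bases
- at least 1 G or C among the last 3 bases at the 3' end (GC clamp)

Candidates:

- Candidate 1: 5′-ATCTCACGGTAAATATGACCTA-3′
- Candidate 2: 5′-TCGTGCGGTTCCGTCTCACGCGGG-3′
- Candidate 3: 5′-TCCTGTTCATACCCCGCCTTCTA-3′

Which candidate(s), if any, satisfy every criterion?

None of the candidates satisfy all criteria.

Candidate 1 (22 nt, A=8 T=6 G=3 C=5): length 22 ✓; Tm = 2·14 + 4·8 = 60°C, outside 66–75°C ✗; longest run = 3 ✓; 3' end CTA has 1 G/C ✓ — fails.
Candidate 2 (24 nt, A=1 T=6 G=9 C=8): length 24 ✓; Tm = 2·7 + 4·17 = 82°C, outside 66–75°C ✗; longest run = 3 ✓; 3' end GGG has 3 G/C ✓ — fails.
Candidate 3 (23 nt, A=3 T=8 G=2 C=10): length 23 ✓; Tm = 2·11 + 4·12 = 70°C ✓; longest run = 4, exceeds 3 ✗; 3' end CTA has 1 G/C ✓ — fails.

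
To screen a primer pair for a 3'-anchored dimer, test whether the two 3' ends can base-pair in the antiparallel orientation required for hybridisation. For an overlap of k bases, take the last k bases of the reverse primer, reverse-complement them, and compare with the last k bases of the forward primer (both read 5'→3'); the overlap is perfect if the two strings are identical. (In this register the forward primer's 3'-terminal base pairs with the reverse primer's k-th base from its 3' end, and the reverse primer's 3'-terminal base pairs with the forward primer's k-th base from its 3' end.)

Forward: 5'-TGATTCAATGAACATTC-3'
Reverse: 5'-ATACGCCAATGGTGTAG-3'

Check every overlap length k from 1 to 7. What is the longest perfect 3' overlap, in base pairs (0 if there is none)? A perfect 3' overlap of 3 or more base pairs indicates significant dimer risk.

Last 7 bases (5'→3') — forward …AACATTC, reverse …GGTGTAG.
Reverse complement of the reverse primer's last 7 bases: CTACACC; its first k bases are the reverse complement of the reverse primer's last k bases, so a perfect k-base overlap needs the forward primer's last k bases to equal them.
Comparing (forward last k vs required): k=1: C vs C ✓; k=2: TC vs CT ✗; k=3: TTC vs CTA ✗; k=4: ATTC vs CTAC ✗; k=5: CATTC vs CTACA ✗; k=6: ACATTC vs CTACAC ✗; k=7: AACATTC vs CTACACC ✗.
Only k = 1 is perfect, so the longest perfect 3' overlap is 1.

Longest perfect overlap: 1 complementary base pair; below the dimer-risk threshold (threshold 3).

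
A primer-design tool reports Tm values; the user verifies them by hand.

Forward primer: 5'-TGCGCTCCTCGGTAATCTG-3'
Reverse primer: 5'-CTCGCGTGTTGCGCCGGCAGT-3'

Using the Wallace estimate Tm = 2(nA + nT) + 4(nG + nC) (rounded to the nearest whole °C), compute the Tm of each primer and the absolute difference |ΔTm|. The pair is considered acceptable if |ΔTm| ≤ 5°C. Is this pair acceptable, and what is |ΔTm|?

Forward: A=2 T=6 G=5 C=6 → Tm = 2·8 + 4·11 = 60°C.
Reverse: A=1 T=5 G=8 C=7 → Tm = 2·6 + 4·15 = 72°C.
|ΔTm| = |60 − 72| = 12°C, > 5°C.

|ΔTm| = 12°C; the pair is not acceptable.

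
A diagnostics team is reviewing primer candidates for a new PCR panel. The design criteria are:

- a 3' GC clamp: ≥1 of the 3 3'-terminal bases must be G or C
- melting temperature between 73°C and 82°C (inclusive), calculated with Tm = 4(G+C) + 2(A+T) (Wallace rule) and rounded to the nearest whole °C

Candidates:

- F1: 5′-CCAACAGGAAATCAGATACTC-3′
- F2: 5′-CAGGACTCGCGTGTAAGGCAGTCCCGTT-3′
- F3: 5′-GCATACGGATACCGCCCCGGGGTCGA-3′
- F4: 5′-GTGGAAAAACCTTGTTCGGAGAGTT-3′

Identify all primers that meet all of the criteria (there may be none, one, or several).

None of the candidates satisfy all criteria.

F1 (21 nt, A=9 T=3 G=3 C=6): 3' end CTC has 2 G/C ✓; Tm = 2·12 + 4·9 = 60°C, outside 73–82°C ✗ — fails.
F2 (28 nt, A=5 T=6 G=9 C=8): 3' end GTT has 1 G/C ✓; Tm = 2·11 + 4·17 = 90°C, outside 73–82°C ✗ — fails.
F3 (26 nt, A=5 T=3 G=9 C=9): 3' end CGA has 2 G/C ✓; Tm = 2·8 + 4·18 = 88°C, outside 73–82°C ✗ — fails.
F4 (25 nt, A=7 T=7 G=8 C=3): 3' end GTT has 1 G/C ✓; Tm = 2·14 + 4·11 = 72°C, outside 73–82°C ✗ — fails.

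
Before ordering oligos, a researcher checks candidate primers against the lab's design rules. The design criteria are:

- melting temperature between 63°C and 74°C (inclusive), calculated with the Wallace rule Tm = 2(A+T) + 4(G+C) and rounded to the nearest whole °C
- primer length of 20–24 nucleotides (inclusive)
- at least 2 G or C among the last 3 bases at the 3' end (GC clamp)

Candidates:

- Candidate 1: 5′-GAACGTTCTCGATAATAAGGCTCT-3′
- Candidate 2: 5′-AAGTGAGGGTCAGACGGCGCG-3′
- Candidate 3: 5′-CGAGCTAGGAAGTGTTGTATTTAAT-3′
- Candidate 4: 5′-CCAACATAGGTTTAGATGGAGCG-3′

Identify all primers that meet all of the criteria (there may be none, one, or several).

Candidate 2 and Candidate 4.

Candidate 1 (24 nt, A=7 T=7 G=5 C=5): Tm = 2·14 + 4·10 = 68°C ✓; length 24 ✓; 3' end TCT has 1 G/C, need ≥2 ✗ — fails.
Candidate 2 (21 nt, A=5 T=2 G=10 C=4): Tm = 2·7 + 4·14 = 70°C ✓; length 21 ✓; 3' end GCG has 3 G/C ✓ — passes.
Candidate 3 (25 nt, A=7 T=9 G=7 C=2): Tm = 2·16 + 4·9 = 68°C ✓; length 25, outside 20–24 ✗; 3' end AAT has 0 G/C, need ≥2 ✗ — fails.
Candidate 4 (23 nt, A=7 T=5 G=7 C=4): Tm = 2·12 + 4·11 = 68°C ✓; length 23 ✓; 3' end GCG has 3 G/C ✓ — passes.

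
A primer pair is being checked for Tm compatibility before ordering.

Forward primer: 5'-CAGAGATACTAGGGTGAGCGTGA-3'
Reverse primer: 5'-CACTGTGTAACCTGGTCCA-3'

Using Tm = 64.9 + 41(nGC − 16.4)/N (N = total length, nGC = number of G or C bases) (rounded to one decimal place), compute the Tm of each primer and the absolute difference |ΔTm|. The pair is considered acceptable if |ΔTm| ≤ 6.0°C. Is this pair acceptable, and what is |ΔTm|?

|ΔTm| = 6.0°C; the pair is acceptable.

Forward: G+C = 12, N = 23 → Tm = 64.9 + 41·(12 − 16.4)/23 = 57.1°C.
Reverse: G+C = 10, N = 19 → Tm = 64.9 + 41·(10 − 16.4)/19 = 51.1°C.
|ΔTm| = |57.1 − 51.1| = 6.0°C, ≤ 6.0°C.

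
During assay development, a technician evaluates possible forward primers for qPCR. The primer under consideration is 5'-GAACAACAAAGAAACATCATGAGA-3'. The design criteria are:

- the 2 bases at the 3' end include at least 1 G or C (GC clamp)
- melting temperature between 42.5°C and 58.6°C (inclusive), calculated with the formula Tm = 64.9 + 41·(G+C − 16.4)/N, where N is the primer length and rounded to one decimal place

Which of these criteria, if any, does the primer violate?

Base counts: A=14, T=2, G=4, C=4 (length 24).
GC clamp: 3' end GA has 1 G/C ✓
Tm: Tm = 64.9 + 41·(8 − 16.4)/24 = 50.6°C ✓

Meets all criteria.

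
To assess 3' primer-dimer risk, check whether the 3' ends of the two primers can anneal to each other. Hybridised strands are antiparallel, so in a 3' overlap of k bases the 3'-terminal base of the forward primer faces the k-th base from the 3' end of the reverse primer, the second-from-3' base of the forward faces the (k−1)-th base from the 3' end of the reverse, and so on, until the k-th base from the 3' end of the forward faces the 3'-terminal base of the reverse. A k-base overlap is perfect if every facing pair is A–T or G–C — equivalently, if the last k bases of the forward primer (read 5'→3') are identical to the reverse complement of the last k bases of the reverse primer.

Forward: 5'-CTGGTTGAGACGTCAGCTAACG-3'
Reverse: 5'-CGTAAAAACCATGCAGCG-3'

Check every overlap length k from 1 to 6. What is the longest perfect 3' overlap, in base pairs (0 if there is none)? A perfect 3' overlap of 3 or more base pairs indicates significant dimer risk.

Last 6 bases (5'→3') — forward …CTAACG, reverse …GCAGCG.
Reverse complement of the reverse primer's last 6 bases: CGCTGC; its first k bases are the reverse complement of the reverse primer's last k bases, so a perfect k-base overlap needs the forward primer's last k bases to equal them.
Comparing (forward last k vs required): k=1: G vs C ✗; k=2: CG vs CG ✓; k=3: ACG vs CGC ✗; k=4: AACG vs CGCT ✗; k=5: TAACG vs CGCTG ✗; k=6: CTAACG vs CGCTGC ✗.
Only k = 2 is perfect, so the longest perfect 3' overlap is 2.

Longest perfect overlap: 2 complementary base pairs; below the dimer-risk threshold (threshold 3).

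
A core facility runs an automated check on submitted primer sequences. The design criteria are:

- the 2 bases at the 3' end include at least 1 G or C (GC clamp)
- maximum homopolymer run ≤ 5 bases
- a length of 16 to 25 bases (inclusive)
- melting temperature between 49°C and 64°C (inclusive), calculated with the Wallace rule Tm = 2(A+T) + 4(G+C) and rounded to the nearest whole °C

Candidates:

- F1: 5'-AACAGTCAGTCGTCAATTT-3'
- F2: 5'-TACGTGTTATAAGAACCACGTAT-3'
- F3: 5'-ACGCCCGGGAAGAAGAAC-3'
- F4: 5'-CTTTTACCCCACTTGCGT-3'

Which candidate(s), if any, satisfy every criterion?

F3 and F4.

F1 (19 nt, A=6 T=6 G=3 C=4): 3' end TT has 0 G/C, need ≥1 ✗; longest run = 3 ✓; length 19 ✓; Tm = 2·12 + 4·7 = 52°C ✓ — fails.
F2 (23 nt, A=8 T=7 G=4 C=4): 3' end AT has 0 G/C, need ≥1 ✗; longest run = 2 ✓; length 23 ✓; Tm = 2·15 + 4·8 = 62°C ✓ — fails.
F3 (18 nt, A=7 T=0 G=6 C=5): 3' end AC has 1 G/C ✓; longest run = 3 ✓; length 18 ✓; Tm = 2·7 + 4·11 = 58°C ✓ — passes.
F4 (18 nt, A=2 T=7 G=2 C=7): 3' end GT has 1 G/C ✓; longest run = 4 ✓; length 18 ✓; Tm = 2·9 + 4·9 = 54°C ✓ — passes.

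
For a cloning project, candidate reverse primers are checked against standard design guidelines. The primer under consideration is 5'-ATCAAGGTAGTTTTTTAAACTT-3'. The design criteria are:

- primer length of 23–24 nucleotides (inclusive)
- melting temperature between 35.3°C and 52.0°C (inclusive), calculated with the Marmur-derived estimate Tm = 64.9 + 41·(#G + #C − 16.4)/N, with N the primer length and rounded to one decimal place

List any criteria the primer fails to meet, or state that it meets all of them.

Fails: length.

Base counts: A=7, T=10, G=3, C=2 (length 22).
length: length 22, outside 23–24 ✗
Tm: Tm = 64.9 + 41·(5 − 16.4)/22 = 43.7°C ✓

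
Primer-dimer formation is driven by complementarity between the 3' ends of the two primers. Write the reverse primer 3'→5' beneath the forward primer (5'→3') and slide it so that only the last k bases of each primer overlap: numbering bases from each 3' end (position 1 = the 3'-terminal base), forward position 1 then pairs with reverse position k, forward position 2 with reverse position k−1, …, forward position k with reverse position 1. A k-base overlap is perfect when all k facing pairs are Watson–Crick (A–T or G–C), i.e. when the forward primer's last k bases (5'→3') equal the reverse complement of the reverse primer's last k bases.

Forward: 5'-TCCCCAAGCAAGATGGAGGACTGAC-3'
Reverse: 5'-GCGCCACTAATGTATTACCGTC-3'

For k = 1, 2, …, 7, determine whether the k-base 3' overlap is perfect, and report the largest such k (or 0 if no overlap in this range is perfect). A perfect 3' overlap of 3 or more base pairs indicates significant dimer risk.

Last 7 bases (5'→3') — forward …GACTGAC, reverse …TACCGTC.
Reverse complement of the reverse primer's last 7 bases: GACGGTA; its first k bases are the reverse complement of the reverse primer's last k bases, so a perfect k-base overlap needs the forward primer's last k bases to equal them.
Comparing (forward last k vs required): k=1: C vs G ✗; k=2: AC vs GA ✗; k=3: GAC vs GAC ✓; k=4: TGAC vs GACG ✗; k=5: CTGAC vs GACGG ✗; k=6: ACTGAC vs GACGGT ✗; k=7: GACTGAC vs GACGGTA ✗.
Only k = 3 is perfect, so the longest perfect 3' overlap is 3.

Longest perfect overlap: 3 complementary base pairs; significant dimer risk (threshold 3).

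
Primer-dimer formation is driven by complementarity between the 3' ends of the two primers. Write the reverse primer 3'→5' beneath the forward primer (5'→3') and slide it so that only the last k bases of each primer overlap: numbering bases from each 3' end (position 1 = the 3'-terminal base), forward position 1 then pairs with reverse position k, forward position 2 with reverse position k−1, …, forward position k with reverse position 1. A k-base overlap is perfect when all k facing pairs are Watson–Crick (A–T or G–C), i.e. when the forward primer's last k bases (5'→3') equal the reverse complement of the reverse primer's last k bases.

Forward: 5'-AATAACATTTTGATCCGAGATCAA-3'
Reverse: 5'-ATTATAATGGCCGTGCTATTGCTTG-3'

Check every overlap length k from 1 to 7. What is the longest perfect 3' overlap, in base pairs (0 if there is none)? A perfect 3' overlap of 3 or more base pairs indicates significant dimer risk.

Last 7 bases (5'→3') — forward …AGATCAA, reverse …TTGCTTG.
Reverse complement of the reverse primer's last 7 bases: CAAGCAA; its first k bases are the reverse complement of the reverse primer's last k bases, so a perfect k-base overlap needs the forward primer's last k bases to equal them.
Comparing (forward last k vs required): k=1: A vs C ✗; k=2: AA vs CA ✗; k=3: CAA vs CAA ✓; k=4: TCAA vs CAAG ✗; k=5: ATCAA vs CAAGC ✗; k=6: GATCAA vs CAAGCA ✗; k=7: AGATCAA vs CAAGCAA ✗.
Only k = 3 is perfect, so the longest perfect 3' overlap is 3.

Longest perfect overlap: 3 complementary base pairs; significant dimer risk (threshold 3).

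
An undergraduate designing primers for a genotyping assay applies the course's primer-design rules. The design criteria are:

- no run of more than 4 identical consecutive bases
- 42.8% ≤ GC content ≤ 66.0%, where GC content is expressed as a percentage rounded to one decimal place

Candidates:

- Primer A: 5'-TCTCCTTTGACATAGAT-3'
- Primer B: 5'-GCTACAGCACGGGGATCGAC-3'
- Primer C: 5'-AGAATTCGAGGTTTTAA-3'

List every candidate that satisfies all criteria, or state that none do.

Primer B only.

Primer A (17 nt, A=4 T=7 G=2 C=4): longest run = 3 ✓; GC 6/17 = 35.3%, outside 42.8–66.0% ✗ — fails.
Primer B (20 nt, A=5 T=2 G=7 C=6): longest run = 4 ✓; GC 13/20 = 65.0% ✓ — passes.
Primer C (17 nt, A=6 T=6 G=4 C=1): longest run = 4 ✓; GC 5/17 = 29.4%, outside 42.8–66.0% ✗ — fails.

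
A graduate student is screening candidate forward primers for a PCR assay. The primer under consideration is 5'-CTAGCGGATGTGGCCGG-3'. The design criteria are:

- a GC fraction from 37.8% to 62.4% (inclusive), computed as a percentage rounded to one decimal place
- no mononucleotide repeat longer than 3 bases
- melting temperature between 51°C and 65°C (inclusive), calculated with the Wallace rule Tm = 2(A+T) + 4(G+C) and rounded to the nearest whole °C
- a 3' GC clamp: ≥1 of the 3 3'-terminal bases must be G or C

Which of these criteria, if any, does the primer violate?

Fails: GC content.

Base counts: A=2, T=3, G=8, C=4 (length 17).
GC content: GC 12/17 = 70.6%, outside 37.8–62.4% ✗
homopolymer run: longest run = 2 ✓
Tm: Tm = 2·5 + 4·12 = 58°C ✓
GC clamp: 3' end CGG has 3 G/C ✓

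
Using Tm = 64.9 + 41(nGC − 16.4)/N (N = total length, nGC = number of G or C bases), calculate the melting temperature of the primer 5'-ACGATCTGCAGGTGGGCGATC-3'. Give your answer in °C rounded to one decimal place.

Base counts: A=4, T=4, G=8, C=5; G+C = 13, N = 21.
Tm = 64.9 + 41·(13 − 16.4)/21 = 64.9 + -139.40/21 = 58.3°C.

58.3°C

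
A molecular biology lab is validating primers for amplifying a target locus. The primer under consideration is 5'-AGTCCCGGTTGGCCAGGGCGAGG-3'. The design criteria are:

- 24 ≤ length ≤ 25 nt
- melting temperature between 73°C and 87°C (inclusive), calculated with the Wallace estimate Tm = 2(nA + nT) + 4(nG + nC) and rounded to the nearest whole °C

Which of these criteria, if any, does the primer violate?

Base counts: A=3, T=3, G=11, C=6 (length 23).
length: length 23, outside 24–25 ✗
Tm: Tm = 2·6 + 4·17 = 80°C ✓

Fails: length.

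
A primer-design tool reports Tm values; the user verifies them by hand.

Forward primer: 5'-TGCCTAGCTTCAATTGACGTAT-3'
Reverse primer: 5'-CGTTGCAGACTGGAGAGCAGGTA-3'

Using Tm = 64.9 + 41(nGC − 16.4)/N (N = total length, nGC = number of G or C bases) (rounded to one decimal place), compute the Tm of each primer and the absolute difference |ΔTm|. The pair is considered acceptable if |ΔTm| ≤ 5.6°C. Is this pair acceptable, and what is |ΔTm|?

|ΔTm| = 7.7°C; the pair is not acceptable.

Forward: G+C = 9, N = 22 → Tm = 64.9 + 41·(9 − 16.4)/22 = 51.1°C.
Reverse: G+C = 13, N = 23 → Tm = 64.9 + 41·(13 − 16.4)/23 = 58.8°C.
|ΔTm| = |51.1 − 58.8| = 7.7°C, > 5.6°C.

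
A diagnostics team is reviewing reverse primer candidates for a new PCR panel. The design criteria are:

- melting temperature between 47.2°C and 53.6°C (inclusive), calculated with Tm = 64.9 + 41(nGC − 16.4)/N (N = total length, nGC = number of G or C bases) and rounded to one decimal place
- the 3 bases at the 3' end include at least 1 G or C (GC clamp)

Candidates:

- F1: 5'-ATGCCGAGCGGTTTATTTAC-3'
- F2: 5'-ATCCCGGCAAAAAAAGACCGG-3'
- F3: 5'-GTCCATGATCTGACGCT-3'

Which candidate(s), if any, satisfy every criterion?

F1 only.

F1 (20 nt, A=4 T=7 G=5 C=4): Tm = 64.9 + 41·(9 − 16.4)/20 = 49.7°C ✓; 3' end TAC has 1 G/C ✓ — passes.
F2 (21 nt, A=9 T=1 G=5 C=6): Tm = 64.9 + 41·(11 − 16.4)/21 = 54.4°C, outside 47.2–53.6°C ✗; 3' end CGG has 3 G/C ✓ — fails.
F3 (17 nt, A=3 T=5 G=4 C=5): Tm = 64.9 + 41·(9 − 16.4)/17 = 47.1°C, outside 47.2–53.6°C ✗; 3' end GCT has 2 G/C ✓ — fails.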